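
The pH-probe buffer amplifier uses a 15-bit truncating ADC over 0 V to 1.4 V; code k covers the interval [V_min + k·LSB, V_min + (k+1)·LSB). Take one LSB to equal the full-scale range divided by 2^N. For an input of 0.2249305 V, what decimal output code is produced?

Range is 1.4 V. LSB = 1.4 V / 2^15 ≈ 42.72 µV.
(V_in − V_min) × 2^15/range = (0.2249305 − (0)) × 32768/1.4 = 5264.659.
Floor → code = 5264.

5264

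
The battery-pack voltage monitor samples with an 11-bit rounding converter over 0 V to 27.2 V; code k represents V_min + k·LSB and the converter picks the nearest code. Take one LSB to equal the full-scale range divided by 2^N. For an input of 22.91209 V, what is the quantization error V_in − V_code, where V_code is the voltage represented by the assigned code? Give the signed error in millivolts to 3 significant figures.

+1.93 mV

Span = 27.2 V. LSB = 27.2 V / 2^11 ≈ 13.28 mV.
(V_in − V_min)/LSB = (22.91209 − (0)) × 2048/27.2 = 1725.1456 → nearest code k = 1725.
Reconstructed level: 0 + 1725 × 27.2/2048 V = 22.91015625 V.
Error = V_in − V_code = 22.91209 − (22.91015625) = +1.93 mV.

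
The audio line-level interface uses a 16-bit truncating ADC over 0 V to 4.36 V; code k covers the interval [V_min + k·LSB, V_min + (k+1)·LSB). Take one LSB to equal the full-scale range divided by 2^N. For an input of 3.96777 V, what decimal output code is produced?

Full-scale range = 4.36 V. LSB = 4.36 V / 2^16 ≈ 66.53 µV.
V_in − V_min = 3.96777 − (0) = 3.96777 V.
Divide by LSB: 3.96777 × 65536/4.36 = 59640.3153.
Truncating gives code 59640.

59640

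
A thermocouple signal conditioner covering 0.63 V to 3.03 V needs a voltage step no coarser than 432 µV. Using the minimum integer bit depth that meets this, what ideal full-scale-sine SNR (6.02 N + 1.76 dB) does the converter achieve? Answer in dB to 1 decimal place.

Range = 3.03 − (0.63) = 2.4 V.
Levels needed ≥ 2.4/432 µV = 5556. 2^13 = 8192 suffices, so N_min = 13.
Ideal SNR at N = 13: 6.02·13 + 1.76 = 80.0 dB.

80.0 dB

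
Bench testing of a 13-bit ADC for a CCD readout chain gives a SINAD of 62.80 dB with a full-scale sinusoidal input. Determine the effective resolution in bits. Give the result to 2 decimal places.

10.14 bits

(62.80 − 1.76) / 6.02 = 61.04/6.02 = 10.1395 effective bits.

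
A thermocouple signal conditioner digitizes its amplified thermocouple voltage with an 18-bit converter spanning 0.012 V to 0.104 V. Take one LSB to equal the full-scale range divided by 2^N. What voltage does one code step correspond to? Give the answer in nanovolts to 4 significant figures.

351.0 nV

The full-scale span is 0.104 − (0.012) = 0.092 V.
2^18 = 262144 levels.
One LSB is 0.092 V / 262144 = 351.0 nV.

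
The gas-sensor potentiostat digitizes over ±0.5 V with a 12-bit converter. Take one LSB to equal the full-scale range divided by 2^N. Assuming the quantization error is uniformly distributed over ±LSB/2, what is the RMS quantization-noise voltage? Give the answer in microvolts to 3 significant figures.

Range = 0.5 − (-0.5) = 1 V.
LSB = 1 V ÷ 2^12 = 1/4096 V = 244.14 µV.
V_rms = LSB/√12 = 244.14 µV / √12 = 70.5 µV.

70.5 µV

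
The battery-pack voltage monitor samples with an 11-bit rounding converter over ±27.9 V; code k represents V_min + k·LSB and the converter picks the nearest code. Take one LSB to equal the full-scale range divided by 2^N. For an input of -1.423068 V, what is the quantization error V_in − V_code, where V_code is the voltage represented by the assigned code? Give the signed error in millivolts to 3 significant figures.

Range = 27.9 − (-27.9) = 55.8 V. LSB = 55.8 V / 2^11 ≈ 27.25 mV.
(-1.423068 − (-27.9)) / LSB = 26.476932 × 2048/55.8 = 971.7698. Nearest integer: k = 972.
Reconstructed level: -27.9 + 972 × 55.8/2048 V = -1.416796875 V.
V_in − V_code = -1.423068 − (-1.416796875) = −6.27 mV.

−6.27 mV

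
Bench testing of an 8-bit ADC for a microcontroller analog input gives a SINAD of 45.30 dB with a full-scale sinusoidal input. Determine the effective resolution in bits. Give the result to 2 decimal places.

(45.30 − 1.76) / 6.02 = 43.54/6.02 = 7.2326 effective bits.

7.23 bits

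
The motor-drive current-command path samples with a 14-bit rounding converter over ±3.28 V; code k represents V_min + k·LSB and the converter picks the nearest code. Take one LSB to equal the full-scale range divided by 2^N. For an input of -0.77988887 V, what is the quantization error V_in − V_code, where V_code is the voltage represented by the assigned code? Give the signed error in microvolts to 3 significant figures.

+72.1 µV

Range = 3.28 − (-3.28) = 6.56 V. LSB = 6.56 V / 2^14 ≈ 400.4 µV.
(-0.77988887 − (-3.28)) / LSB = 2.50011113 × 16384/6.56 = 6244.1800. Nearest integer: k = 6244.
V_code = -3.28 + (6244/16384) × 6.56 = -0.77996093750 V.
e = -0.77988887 − (-0.77996093750) = +72.1 µV.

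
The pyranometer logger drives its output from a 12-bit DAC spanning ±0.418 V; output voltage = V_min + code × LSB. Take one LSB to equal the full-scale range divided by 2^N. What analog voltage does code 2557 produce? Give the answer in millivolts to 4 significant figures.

The full-scale span is 0.418 − (-0.418) = 0.836 V. LSB = 0.836 V / 2^12.
V_out = -0.418 + 2557 × (0.836/4096) V
      = -0.418 + 0.521888 = 0.103888 V.

103.9 mV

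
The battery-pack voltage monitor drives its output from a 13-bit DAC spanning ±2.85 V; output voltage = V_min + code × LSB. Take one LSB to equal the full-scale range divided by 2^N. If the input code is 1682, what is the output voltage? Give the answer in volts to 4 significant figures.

-1.680 V

Range = 2.85 − (-2.85) = 5.7 V. LSB = 5.7 V / 2^13.
V_out = -2.85 + 1682 × (5.7/8192) V
      = -2.85 V + 1.17034 V = -1.67966 V.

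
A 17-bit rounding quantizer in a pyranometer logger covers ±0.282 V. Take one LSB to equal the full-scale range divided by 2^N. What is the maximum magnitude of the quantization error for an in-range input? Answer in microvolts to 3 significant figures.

The full-scale span is 0.282 − (-0.282) = 0.564 V.
Step size = 0.564/131072 V = 4.3030 µV.
|e|_max = LSB/2 = 2.15 µV.

2.15 µV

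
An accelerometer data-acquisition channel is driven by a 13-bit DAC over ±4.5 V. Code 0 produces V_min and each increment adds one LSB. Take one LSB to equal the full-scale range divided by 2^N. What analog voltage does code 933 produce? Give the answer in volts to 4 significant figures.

-3.475 V

Span: 4.5 V − (-4.5 V) = 9 V. LSB = 9 V / 2^13.
V_out = -4.5 + 933 × (9/8192) V
      = -4.5 + 1.02502 = -3.47498 V.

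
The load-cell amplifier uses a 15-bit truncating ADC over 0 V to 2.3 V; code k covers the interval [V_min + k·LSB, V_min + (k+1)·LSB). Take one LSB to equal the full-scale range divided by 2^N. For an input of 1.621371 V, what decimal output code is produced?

Span = 2.3 V. LSB = 2.3 V / 2^15 ≈ 70.19 µV.
code = ⌊(V_in − V_min)/LSB⌋ = ⌊(V_in − V_min) × 2^15 / range⌋
     = ⌊(1.621371 − (0)) × 32768 / 2.3⌋ = ⌊1.621371 × 32768/2.3⌋
     = ⌊23099.602⌋ = 23099.

23099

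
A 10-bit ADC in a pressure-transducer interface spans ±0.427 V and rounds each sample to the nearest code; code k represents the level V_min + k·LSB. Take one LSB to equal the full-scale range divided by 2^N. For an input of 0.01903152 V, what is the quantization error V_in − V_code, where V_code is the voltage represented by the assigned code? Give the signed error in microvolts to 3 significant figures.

−150 µV

Full-scale range = 0.427 V − (-0.427 V) = 0.854 V. LSB = 0.854 V / 2^10 ≈ 0.8340 mV.
(0.01903152 − (-0.427)) / LSB = 0.44603152 × 1024/0.854 = 534.8200. Nearest integer: k = 535.
V_code = V_min + k × range/2^10 = -0.427 + 535 × 0.854/1024 = 0.01918164063 V.
V_in − V_code = 0.01903152 − (0.01918164063) = −150 µV.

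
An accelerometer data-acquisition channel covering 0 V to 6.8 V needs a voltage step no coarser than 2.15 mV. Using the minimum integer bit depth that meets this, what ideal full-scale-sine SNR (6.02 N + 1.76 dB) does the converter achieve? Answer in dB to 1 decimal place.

74.0 dB

V_FS = 6.8 V.
Need 2^N ≥ 6.8 V / 2.15 mV = 3163 → N_min = 12.
6.02(12) + 1.76 = 74.00 dB.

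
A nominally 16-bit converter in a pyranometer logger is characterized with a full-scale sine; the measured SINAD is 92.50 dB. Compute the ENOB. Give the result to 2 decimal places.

Inverting SNR = 6.02 N + 1.76: N_eff = (92.50 − 1.76)/6.02 = 15.0731.

15.07 bits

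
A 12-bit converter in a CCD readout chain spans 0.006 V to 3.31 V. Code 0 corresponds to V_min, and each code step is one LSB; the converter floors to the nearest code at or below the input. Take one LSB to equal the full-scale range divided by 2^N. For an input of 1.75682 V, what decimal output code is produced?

Full-scale range = 3.31 V − (0.006 V) = 3.304 V. LSB = 3.304 V / 2^12 ≈ 0.8066 mV.
(V_in − V_min) × 2^12/range = (1.75682 − (0.006)) × 4096/3.304 = 2170.508.
Floor → code = 2170.

2170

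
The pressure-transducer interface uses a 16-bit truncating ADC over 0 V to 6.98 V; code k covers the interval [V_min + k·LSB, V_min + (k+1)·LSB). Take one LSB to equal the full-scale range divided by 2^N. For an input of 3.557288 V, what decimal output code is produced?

33399

Full-scale range = 6.98 V. LSB = 6.98 V / 2^16 ≈ 106.5 µV.
V_in − V_min = 3.557288 − (0) = 3.557288 V.
Divide by LSB: 3.557288 × 65536/6.98 = 33399.7746.
Truncating gives code 33399.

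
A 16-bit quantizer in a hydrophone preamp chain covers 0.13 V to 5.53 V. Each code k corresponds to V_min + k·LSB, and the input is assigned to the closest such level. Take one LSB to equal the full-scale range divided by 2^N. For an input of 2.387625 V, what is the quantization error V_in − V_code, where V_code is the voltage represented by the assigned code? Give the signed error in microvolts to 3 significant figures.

The full-scale span is 5.53 − (0.13) = 5.4 V. LSB = 5.4 V / 2^16 ≈ 82.40 µV.
(V_in − V_min)/LSB = (2.387625 − (0.13)) × 65536/5.4 = 27399.2059 → nearest code k = 27399.
Reconstructed level: 0.13 + 27399 × 5.4/65536 V = 2.3876080322 V.
e = 2.387625 − (2.3876080322) = +17.0 µV.

+17.0 µV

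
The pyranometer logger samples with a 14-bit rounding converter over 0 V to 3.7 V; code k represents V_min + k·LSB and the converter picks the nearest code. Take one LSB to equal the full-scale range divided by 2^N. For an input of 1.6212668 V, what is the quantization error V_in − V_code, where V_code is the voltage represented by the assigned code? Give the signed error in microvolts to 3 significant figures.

+32.7 µV

Range is 3.7 V. LSB = 3.7 V / 2^14 ≈ 225.8 µV.
Position in LSBs: (1.6212668 − (0)) × 16384/3.7 = 7179.1447; rounding gives k = 7179.
Reconstructed level: 0 + 7179 × 3.7/16384 V = 1.6212341309 V.
e = 1.6212668 − (1.6212341309) = +32.7 µV.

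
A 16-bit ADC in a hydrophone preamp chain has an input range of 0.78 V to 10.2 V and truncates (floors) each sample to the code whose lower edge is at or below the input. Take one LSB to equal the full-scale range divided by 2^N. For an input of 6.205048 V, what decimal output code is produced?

37742

The full-scale span is 10.2 − (0.78) = 9.42 V. LSB = 9.42 V / 2^16 ≈ 143.7 µV.
V_in − V_min = 6.205048 − (0.78) = 5.425048 V.
Divide by LSB: 5.425048 × 65536/9.42 = 37742.6694.
Truncating gives code 37742.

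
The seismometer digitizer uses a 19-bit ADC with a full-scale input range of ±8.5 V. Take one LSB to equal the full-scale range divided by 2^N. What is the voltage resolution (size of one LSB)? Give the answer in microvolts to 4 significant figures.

Span: 8.5 V − (-8.5 V) = 17 V.
Number of codes = 2^19 = 524288.
LSB = 17 V / 2^19 = 32.42 µV.

32.42 µV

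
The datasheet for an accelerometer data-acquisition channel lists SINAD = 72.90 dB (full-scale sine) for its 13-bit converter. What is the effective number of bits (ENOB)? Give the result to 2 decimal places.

11.82 bits

(72.90 − 1.76) / 6.02 = 71.14/6.02 = 11.8173 effective bits.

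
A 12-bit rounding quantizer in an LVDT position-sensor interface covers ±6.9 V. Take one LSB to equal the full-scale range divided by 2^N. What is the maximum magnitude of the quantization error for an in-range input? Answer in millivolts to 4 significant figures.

1.685 mV

Range = 6.9 − (-6.9) = 13.8 V.
Step size = 13.8/4096 V = 3.36914 mV.
Worst-case error for round-to-nearest is half an LSB: 1.685 mV.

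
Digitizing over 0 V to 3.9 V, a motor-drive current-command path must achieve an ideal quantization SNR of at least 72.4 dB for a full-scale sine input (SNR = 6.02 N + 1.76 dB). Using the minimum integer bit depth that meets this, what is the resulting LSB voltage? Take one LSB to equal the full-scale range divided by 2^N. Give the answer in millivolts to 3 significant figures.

V_FS = 3.9 V.
N ≥ (72.4 − 1.76)/6.02 = 11.734 → N_min = 12.
Step size = 3.9/4096 V = 0.952 mV.

0.952 mV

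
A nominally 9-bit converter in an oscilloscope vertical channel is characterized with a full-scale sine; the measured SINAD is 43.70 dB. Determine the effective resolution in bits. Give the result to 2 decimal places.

ENOB = (SINAD − 1.76) / 6.02 = (43.70 − 1.76) / 6.02 = 41.94 / 6.02 = 6.9668.

6.97 bits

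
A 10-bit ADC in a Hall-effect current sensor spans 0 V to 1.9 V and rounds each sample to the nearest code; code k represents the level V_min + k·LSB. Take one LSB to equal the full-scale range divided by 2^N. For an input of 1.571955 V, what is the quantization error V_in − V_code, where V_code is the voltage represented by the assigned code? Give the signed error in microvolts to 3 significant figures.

Span = 1.9 V. LSB = 1.9 V / 2^10 ≈ 1.855 mV.
(1.571955 − (0)) / LSB = 1.571955 × 1024/1.9 = 847.2010. Nearest integer: k = 847.
V_code = 0 + (847/1024) × 1.9 = 1.571582031 V.
Error = V_in − V_code = 1.571955 − (1.571582031) = +373 µV.

+373 µV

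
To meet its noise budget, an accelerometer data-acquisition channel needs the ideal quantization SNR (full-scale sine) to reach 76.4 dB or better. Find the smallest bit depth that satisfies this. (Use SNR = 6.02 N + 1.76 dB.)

13 bits

Required N = ⌈(76.4 − 1.76)/6.02⌉ = ⌈12.399⌉ = 13.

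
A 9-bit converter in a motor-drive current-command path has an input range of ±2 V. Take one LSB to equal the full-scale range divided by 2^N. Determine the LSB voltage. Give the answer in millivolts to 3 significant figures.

7.81 mV

The full-scale span is 2 − (-2) = 4 V.
There are 2^9 = 512 steps.
One LSB is 4 V / 512 = 7.81 mV.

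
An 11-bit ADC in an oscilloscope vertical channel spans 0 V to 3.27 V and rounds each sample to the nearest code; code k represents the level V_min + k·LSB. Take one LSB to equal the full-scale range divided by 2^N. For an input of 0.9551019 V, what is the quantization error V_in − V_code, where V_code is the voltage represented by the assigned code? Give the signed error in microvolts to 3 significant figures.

Range is 3.27 V. LSB = 3.27 V / 2^11 ≈ 1.597 mV.
Position in LSBs: (0.9551019 − (0)) × 2048/3.27 = 598.1800; rounding gives k = 598.
V_code = 0 + (598/2048) × 3.27 = 0.9548144531 V.
Error = V_in − V_code = 0.9551019 − (0.9548144531) = +287 µV.

+287 µV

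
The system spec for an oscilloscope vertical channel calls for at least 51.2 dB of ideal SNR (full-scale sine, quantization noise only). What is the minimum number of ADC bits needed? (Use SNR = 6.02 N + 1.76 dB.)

Solving 6.02 N ≥ 51.2 − 1.76: N ≥ 8.213. Round up → N = 9.

9 bits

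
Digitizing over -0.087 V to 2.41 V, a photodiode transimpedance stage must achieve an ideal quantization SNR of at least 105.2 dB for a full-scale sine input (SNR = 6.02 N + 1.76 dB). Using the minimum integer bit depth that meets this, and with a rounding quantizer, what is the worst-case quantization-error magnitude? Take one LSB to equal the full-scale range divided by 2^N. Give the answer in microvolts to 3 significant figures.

4.76 µV

Full-scale range = 2.41 V − (-0.087 V) = 2.497 V.
N ≥ (105.2 − 1.76)/6.02 = 17.183 → N_min = 18.
Step size = 2.497/262144 V = 9.5253 µV.
|e|_max = LSB/2 = 4.76 µV.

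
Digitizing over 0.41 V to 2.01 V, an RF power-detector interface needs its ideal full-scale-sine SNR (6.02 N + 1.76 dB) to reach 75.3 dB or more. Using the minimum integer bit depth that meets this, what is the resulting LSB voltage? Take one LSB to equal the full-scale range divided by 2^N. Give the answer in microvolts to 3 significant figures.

Range = 2.01 − (0.41) = 1.6 V.
Solving 6.02 N ≥ 75.3 − 1.76: N ≥ 12.216. Round up → N = 13.
Step size = 1.6/8192 V = 195 µV.

195 µV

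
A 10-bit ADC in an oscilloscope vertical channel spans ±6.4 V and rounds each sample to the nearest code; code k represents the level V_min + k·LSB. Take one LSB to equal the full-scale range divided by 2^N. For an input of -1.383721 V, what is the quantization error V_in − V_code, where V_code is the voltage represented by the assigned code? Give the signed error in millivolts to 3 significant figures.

+3.78 mV

Full-scale range = 6.4 V − (-6.4 V) = 12.8 V. LSB = 12.8 V / 2^10 ≈ 12.50 mV.
(V_in − V_min)/LSB = (-1.383721 − (-6.4)) × 1024/12.8 = 401.3023 → nearest code k = 401.
Reconstructed level: -6.4 + 401 × 12.8/1024 V = -1.387500000 V.
e = -1.383721 − (-1.387500000) = +3.78 mV.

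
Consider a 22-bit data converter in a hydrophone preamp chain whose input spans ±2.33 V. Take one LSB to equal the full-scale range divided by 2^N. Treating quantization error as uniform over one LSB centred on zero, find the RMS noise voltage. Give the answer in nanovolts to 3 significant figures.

Span: 2.33 V − (-2.33 V) = 4.66 V.
Step size = 4.66/4194304 V = 1.1110 µV.
RMS of a uniform error over width LSB is LSB/√12 = 321 nV.

321 nV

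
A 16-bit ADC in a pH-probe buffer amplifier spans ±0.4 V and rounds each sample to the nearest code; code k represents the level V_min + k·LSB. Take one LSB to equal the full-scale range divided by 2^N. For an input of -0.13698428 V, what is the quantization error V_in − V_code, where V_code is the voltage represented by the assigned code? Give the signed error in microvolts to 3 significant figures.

+3.02 µV

Span: 0.4 V − (-0.4 V) = 0.8 V. LSB = 0.8 V / 2^16 ≈ 12.21 µV.
Position in LSBs: (-0.13698428 − (-0.4)) × 65536/0.8 = 21546.2478; rounding gives k = 21546.
V_code = -0.4 + (21546/65536) × 0.8 = -0.13698730469 V.
e = -0.13698428 − (-0.13698730469) = +3.02 µV.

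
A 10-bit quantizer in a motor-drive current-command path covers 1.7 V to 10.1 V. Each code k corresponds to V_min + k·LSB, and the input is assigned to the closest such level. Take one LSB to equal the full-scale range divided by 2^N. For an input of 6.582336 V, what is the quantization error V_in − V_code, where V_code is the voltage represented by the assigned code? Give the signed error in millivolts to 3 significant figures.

Range = 10.1 − (1.7) = 8.4 V. LSB = 8.4 V / 2^10 ≈ 8.203 mV.
(V_in − V_min)/LSB = (6.582336 − (1.7)) × 1024/8.4 = 595.1800 → nearest code k = 595.
V_code = V_min + k × range/2^10 = 1.7 + 595 × 8.4/1024 = 6.580859375 V.
V_in − V_code = 6.582336 − (6.580859375) = +1.48 mV.

+1.48 mV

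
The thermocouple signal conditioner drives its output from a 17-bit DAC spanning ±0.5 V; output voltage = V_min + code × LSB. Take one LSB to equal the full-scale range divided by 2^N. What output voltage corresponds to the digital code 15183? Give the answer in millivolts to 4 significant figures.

The full-scale span is 0.5 − (-0.5) = 1 V. LSB = 1 V / 2^17.
V_out = -0.5 + 15183 × (1/131072) V
      = -0.5 V + 0.115837 V = -0.384163 V.

-384.2 mV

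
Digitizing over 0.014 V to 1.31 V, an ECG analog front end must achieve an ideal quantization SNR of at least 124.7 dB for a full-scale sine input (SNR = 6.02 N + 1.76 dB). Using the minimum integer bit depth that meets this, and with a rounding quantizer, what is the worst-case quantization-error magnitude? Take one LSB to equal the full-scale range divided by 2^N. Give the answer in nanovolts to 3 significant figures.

Range = 1.31 − (0.014) = 1.296 V.
6.02 N + 1.76 ≥ 124.7 gives N ≥ 20.422, so the minimum integer is 21.
Step size = 1.296/2097152 V = 0.61798 µV.
Half an LSB is 309 nV.

309 nV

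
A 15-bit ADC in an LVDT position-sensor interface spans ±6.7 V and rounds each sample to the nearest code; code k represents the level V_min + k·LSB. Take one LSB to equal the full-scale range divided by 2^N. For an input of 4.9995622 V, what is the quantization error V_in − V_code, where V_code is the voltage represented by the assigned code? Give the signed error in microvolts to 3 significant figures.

Range = 6.7 − (-6.7) = 13.4 V. LSB = 13.4 V / 2^15 ≈ 408.9 µV.
(V_in − V_min)/LSB = (4.9995622 − (-6.7)) × 32768/13.4 = 28609.7951 → nearest code k = 28610.
V_code = V_min + k × range/2^15 = -6.7 + 28610 × 13.4/32768 = 4.9996459961 V.
e = 4.9995622 − (4.9996459961) = −83.8 µV.

−83.8 µV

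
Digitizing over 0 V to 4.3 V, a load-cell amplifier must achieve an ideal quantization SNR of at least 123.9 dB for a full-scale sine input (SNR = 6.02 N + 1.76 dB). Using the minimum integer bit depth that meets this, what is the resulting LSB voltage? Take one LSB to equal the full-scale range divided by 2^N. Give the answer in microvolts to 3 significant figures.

2.05 µV

Range is 4.3 V.
Required N = ⌈(123.9 − 1.76)/6.02⌉ = ⌈20.289⌉ = 21.
One LSB is 4.3 V / 2097152 = 2.05 µV.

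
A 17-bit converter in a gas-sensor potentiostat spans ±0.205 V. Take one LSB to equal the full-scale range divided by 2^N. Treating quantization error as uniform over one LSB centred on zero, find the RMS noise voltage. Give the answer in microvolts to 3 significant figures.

Full-scale range = 0.205 V − (-0.205 V) = 0.41 V.
One LSB is 0.41 V / 131072 = 3.1281 µV.
RMS of a uniform error over width LSB is LSB/√12 = 0.903 µV.

0.903 µV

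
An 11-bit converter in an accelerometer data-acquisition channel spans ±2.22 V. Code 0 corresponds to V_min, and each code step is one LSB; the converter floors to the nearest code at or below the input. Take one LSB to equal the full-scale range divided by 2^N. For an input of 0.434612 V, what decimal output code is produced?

1224

Range = 2.22 − (-2.22) = 4.44 V. LSB = 4.44 V / 2^11 ≈ 2.168 mV.
code = ⌊(V_in − V_min)/LSB⌋ = ⌊(V_in − V_min) × 2^11 / range⌋
     = ⌊(0.434612 − (-2.22)) × 2048 / 4.44⌋ = ⌊2.654612 × 2048/4.44⌋
     = ⌊1224.470⌋ = 1224.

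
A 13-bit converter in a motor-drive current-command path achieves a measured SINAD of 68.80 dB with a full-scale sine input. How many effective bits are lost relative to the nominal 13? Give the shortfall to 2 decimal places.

ENOB = (SINAD − 1.76)/6.02 = (68.80 − 1.76)/6.02 = 11.1362 bits.
13 − 11.1362 = 1.86 bits below nominal.

1.86 bits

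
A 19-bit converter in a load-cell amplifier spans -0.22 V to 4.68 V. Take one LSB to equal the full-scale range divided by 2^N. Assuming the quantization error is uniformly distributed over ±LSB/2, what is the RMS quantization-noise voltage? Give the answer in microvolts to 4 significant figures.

2.698 µV

Range = 4.68 − (-0.22) = 4.9 V.
LSB = 4.9 V ÷ 2^19 = 4.9/524288 V = 9.34601 µV.
For a uniform distribution on [−LSB/2, +LSB/2], V_rms = LSB/√12 = 9.34601 µV/3.4641 = 2.698 µV.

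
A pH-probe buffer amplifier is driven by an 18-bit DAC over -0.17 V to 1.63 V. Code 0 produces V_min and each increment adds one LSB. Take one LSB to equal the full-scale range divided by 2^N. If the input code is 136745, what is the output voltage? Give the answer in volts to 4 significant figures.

0.7690 V

The full-scale span is 1.63 − (-0.17) = 1.8 V. LSB = 1.8 V / 2^18.
Output = V_min + (136745/262144) × range = -0.17 + 0.521641 × 1.8 V
      = -0.17 V + 0.938953 V = 0.768953 V.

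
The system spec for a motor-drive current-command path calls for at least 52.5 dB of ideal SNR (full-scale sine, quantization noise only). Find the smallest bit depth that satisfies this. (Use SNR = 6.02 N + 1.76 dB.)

Required N = ⌈(52.5 − 1.76)/6.02⌉ = ⌈8.429⌉ = 9.

9 bits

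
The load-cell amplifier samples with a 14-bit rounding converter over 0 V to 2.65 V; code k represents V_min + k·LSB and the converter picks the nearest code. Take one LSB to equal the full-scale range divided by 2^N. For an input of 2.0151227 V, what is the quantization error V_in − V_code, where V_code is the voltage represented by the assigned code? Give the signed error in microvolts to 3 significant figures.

−35.4 µV

Range is 2.65 V. LSB = 2.65 V / 2^14 ≈ 161.7 µV.
Position in LSBs: (2.0151227 − (0)) × 16384/2.65 = 12458.7813; rounding gives k = 12459.
Reconstructed level: 0 + 12459 × 2.65/16384 V = 2.0151580811 V.
Error = V_in − V_code = 2.0151227 − (2.0151580811) = −35.4 µV.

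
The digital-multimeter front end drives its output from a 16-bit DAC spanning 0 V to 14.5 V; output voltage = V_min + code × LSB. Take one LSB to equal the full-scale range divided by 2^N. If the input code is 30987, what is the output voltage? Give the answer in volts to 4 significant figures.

6.856 V

Span = 14.5 V. LSB = 14.5 V / 2^16.
V_out = V_min + code × LSB = 0 V + 30987 × 14.5 V / 65536
      = 0 + 6.85595 = 6.85595 V.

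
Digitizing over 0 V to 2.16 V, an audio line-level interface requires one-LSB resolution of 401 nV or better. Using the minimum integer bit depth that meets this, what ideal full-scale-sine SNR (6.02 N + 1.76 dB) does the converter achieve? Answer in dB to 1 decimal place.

V_FS = 2.16 V.
Required number of levels: 2.16/401 nV = 5.3865e6; smallest N with 2^N ≥ that is 23.
Ideal SNR at N = 23: 6.02·23 + 1.76 = 140.2 dB.

140.2 dB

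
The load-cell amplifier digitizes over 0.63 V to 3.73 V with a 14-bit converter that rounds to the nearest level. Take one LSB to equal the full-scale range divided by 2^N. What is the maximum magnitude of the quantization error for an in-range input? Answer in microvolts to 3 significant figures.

Full-scale range = 3.73 V − (0.63 V) = 3.1 V.
LSB = 3.1 V ÷ 2^14 = 3.1/16384 V = 189.21 µV.
Worst-case error for round-to-nearest is half an LSB: 94.6 µV.

94.6 µV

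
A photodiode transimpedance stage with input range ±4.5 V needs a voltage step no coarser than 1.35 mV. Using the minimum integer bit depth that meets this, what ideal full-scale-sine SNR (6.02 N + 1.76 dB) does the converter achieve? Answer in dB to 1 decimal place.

80.0 dB

Full-scale range = 4.5 V − (-4.5 V) = 9 V.
Need 2^N ≥ 9 V / 1.35 mV = 6667 → N_min = 13.
6.02(13) + 1.76 = 80.02 dB.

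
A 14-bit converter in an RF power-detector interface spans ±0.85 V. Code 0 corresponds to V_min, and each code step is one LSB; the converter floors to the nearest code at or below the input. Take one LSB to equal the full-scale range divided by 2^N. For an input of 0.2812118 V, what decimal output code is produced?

10902

Range = 0.85 − (-0.85) = 1.7 V. LSB = 1.7 V / 2^14 ≈ 103.8 µV.
(V_in − V_min) × 2^14/range = (0.2812118 − (-0.85)) × 16384/1.7 = 10902.220.
Floor → code = 10902.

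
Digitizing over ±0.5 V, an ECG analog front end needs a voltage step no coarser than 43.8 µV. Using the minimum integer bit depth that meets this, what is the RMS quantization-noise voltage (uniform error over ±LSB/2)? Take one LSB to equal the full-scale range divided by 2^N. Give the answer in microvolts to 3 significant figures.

8.81 µV

Span: 0.5 V − (-0.5 V) = 1 V.
Required number of levels: 1/43.8 µV = 22831; smallest N with 2^N ≥ that is 15.
Step size = 1/32768 V = 30.518 µV.
V_rms = LSB/√12 = 8.81 µV.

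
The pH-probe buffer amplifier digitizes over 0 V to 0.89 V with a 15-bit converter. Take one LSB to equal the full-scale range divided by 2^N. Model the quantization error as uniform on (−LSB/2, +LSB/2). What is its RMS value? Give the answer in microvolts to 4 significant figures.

V_FS = 0.89 V.
One LSB is 0.89 V / 32768 = 27.1606 µV.
σ_q = LSB/√12 = 27.1606 µV/3.4641 = 7.841 µV.

7.841 µV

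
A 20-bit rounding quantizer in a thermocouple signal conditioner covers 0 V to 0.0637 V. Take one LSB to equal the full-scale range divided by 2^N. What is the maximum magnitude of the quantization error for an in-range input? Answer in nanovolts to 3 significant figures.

30.4 nV

Full-scale range = 0.0637 V.
One LSB is 0.0637 V / 1048576 = 60.749 nV.
Worst-case error for round-to-nearest is half an LSB: 30.4 nV.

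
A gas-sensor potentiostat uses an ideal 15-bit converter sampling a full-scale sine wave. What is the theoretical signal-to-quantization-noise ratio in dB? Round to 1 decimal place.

Ideal quantization SNR: 6.02 × 15 + 1.76 dB = 92.1 dB.

92.1 dB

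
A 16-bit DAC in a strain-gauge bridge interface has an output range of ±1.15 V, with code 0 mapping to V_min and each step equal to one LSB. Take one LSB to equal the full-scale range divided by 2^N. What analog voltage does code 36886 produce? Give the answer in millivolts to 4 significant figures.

Range = 1.15 − (-1.15) = 2.3 V. LSB = 2.3 V / 2^16.
Output = V_min + (36886/65536) × range = -1.15 + 0.562836 × 2.3 V
      = -1.15 V + 1.29452 V = 0.144522 V.

144.5 mV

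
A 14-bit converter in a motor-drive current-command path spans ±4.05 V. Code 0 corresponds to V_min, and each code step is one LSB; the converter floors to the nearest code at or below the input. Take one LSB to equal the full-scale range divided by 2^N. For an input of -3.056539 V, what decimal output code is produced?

2009

The full-scale span is 4.05 − (-4.05) = 8.1 V. LSB = 8.1 V / 2^14 ≈ 494.4 µV.
V_in − V_min = -3.056539 − (-4.05) = 0.993461 V.
Divide by LSB: 0.993461 × 16384/8.1 = 2009.4895.
Truncating gives code 2009.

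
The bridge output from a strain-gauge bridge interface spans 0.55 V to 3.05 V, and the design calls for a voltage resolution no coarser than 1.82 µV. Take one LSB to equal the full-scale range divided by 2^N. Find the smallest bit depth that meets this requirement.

The full-scale span is 3.05 − (0.55) = 2.5 V.
Required number of levels: 2.5/1.82 µV = 1.3736e6; smallest N with 2^N ≥ that is 21.

21 bits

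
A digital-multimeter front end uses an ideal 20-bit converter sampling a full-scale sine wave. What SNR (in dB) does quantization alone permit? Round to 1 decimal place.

122.2 dB

6.02(20) + 1.76 = 120.40 + 1.76 = 122.16 dB.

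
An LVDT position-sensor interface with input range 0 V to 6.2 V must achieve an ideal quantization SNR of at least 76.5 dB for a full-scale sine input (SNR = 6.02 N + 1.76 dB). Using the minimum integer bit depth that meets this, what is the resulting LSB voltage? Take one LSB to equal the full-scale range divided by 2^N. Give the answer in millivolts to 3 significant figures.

0.757 mV

V_FS = 6.2 V.
Solving 6.02 N ≥ 76.5 − 1.76: N ≥ 12.415. Round up → N = 13.
LSB = 6.2 V / 2^13 = 0.757 mV.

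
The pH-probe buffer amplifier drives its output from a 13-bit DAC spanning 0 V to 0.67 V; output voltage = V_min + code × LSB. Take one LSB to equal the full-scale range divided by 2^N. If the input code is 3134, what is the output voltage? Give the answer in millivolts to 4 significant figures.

256.3 mV

Range is 0.67 V. LSB = 0.67 V / 2^13.
Output = V_min + (3134/8192) × range = 0 + 0.382568 × 0.67 V
      = 0 V + 0.256321 V = 0.256321 V.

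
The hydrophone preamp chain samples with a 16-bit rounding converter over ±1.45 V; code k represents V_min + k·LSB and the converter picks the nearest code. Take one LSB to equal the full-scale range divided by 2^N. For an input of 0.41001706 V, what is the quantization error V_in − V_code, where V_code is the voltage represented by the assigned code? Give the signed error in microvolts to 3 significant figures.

Range = 1.45 − (-1.45) = 2.9 V. LSB = 2.9 V / 2^16 ≈ 44.25 µV.
(0.41001706 − (-1.45)) / LSB = 1.86001706 × 65536/2.9 = 42033.8200. Nearest integer: k = 42034.
Reconstructed level: -1.45 + 42034 × 2.9/65536 V = 0.41002502441 V.
e = 0.41001706 − (0.41002502441) = −7.96 µV.

−7.96 µV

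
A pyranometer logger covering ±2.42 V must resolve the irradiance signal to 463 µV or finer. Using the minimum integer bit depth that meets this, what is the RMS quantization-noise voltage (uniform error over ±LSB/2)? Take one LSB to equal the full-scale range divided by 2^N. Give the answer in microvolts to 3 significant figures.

Span: 2.42 V − (-2.42 V) = 4.84 V.
Required number of levels: 4.84/463 µV = 10454; smallest N with 2^N ≥ that is 14.
LSB = 4.84 V / 2^14 = 295.41 µV.
V_rms = LSB/√12 = 85.3 µV.

85.3 µV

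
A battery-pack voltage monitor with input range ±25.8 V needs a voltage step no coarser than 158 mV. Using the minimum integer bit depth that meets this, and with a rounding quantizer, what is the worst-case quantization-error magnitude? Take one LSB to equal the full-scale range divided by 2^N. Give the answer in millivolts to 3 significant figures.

50.4 mV

Span: 25.8 V − (-25.8 V) = 51.6 V.
51.6 V / 158 mV = 326.6. Since 2^8 = 256 and 2^9 = 512, N = 9.
Step size = 51.6/512 V = 100.78 mV.
|e|_max = LSB/2 = 50.4 mV.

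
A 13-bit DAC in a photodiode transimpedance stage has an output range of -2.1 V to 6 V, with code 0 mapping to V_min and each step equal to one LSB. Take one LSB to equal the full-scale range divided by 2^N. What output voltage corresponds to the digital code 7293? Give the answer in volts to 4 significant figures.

Span: 6 V − (-2.1 V) = 8.1 V. LSB = 8.1 V / 2^13.
Output = V_min + (7293/8192) × range = -2.1 + 0.890259 × 8.1 V
      = -2.1 V + 7.21110 V = 5.11110 V.

5.111 V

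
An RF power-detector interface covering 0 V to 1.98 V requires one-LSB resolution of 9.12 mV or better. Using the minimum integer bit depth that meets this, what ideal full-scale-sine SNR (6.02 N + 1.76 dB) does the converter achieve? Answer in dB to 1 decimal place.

49.9 dB

Full-scale range = 1.98 V.
1.98 V / 9.12 mV = 217.1. Since 2^7 = 128 and 2^8 = 256, N = 8.
Ideal SNR at N = 8: 6.02·8 + 1.76 = 49.9 dB.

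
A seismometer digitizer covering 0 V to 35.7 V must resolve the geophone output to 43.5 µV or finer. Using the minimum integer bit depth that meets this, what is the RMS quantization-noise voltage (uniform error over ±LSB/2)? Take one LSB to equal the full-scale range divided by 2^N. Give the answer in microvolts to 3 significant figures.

Span = 35.7 V.
Required number of levels: 35.7/43.5 µV = 820690; smallest N with 2^N ≥ that is 20.
Step size = 35.7/1048576 V = 34.046 µV.
RMS noise = LSB/√12 = 9.83 µV.

9.83 µV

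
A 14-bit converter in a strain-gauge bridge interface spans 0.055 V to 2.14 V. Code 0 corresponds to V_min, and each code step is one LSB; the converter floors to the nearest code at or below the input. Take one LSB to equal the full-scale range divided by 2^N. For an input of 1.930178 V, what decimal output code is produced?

Range = 2.14 − (0.055) = 2.085 V. LSB = 2.085 V / 2^14 ≈ 127.3 µV.
(V_in − V_min) × 2^14/range = (1.930178 − (0.055)) × 16384/2.085 = 14735.212.
Floor → code = 14735.

14735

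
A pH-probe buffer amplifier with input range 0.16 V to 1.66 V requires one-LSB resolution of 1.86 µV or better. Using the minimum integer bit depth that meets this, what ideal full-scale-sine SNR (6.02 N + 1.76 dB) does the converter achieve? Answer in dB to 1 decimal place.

122.2 dB

Full-scale range = 1.66 V − (0.16 V) = 1.5 V.
Need 2^N ≥ 1.5 V / 1.86 µV = 806500 → N_min = 20.
6.02(20) + 1.76 = 122.16 dB.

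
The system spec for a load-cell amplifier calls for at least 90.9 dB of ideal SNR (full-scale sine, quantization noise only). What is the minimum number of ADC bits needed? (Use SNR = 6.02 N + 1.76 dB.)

15 bits

Required N = ⌈(90.9 − 1.76)/6.02⌉ = ⌈14.807⌉ = 15.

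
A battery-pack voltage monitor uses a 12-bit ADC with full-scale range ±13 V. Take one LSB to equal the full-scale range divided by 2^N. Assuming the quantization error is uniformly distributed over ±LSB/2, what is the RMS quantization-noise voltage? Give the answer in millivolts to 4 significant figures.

1.832 mV

Span: 13 V − (-13 V) = 26 V.
One LSB is 26 V / 4096 = 6.34766 mV.
For a uniform distribution on [−LSB/2, +LSB/2], V_rms = LSB/√12 = 6.34766 mV/3.4641 = 1.832 mV.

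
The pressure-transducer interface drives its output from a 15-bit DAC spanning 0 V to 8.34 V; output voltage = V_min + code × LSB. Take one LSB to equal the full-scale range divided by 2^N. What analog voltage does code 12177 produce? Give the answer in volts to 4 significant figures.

3.099 V

Full-scale range = 8.34 V. LSB = 8.34 V / 2^15.
Output = V_min + (12177/32768) × range = 0 + 0.371613 × 8.34 V
      = 0 + 3.09925 = 3.09925 V.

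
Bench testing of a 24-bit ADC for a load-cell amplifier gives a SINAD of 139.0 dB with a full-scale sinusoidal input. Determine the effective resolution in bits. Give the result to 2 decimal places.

Inverting SNR = 6.02 N + 1.76: N_eff = (139.0 − 1.76)/6.02 = 22.7973.

22.80 bits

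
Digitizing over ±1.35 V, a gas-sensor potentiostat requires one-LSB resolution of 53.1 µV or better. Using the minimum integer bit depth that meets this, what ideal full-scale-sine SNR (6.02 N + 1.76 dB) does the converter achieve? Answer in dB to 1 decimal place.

Span: 1.35 V − (-1.35 V) = 2.7 V.
Levels needed ≥ 2.7/53.1 µV = 50850. 2^16 = 65536 suffices, so N_min = 16.
6.02(16) + 1.76 = 98.08 dB.

98.1 dB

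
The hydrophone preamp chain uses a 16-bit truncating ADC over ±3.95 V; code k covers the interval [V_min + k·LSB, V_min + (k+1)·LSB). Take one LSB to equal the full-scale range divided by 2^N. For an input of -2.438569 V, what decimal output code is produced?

Range = 3.95 − (-3.95) = 7.9 V. LSB = 7.9 V / 2^16 ≈ 120.5 µV.
V_in − V_min = -2.438569 − (-3.95) = 1.511431 V.
Divide by LSB: 1.511431 × 65536/7.9 = 12538.3724.
Truncating gives code 12538.

12538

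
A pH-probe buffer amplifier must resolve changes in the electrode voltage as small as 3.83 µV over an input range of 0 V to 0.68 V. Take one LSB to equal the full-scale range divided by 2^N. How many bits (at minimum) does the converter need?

Span = 0.68 V.
Required number of levels: 0.68/3.83 µV = 177550; smallest N with 2^N ≥ that is 18.

18 bits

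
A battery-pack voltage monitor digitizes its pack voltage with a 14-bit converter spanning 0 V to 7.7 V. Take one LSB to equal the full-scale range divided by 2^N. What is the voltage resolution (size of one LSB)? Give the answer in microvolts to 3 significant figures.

Full-scale range = 7.7 V.
Number of codes = 2^14 = 16384.
Step size = 7.7/16384 V = 470 µV.

470 µV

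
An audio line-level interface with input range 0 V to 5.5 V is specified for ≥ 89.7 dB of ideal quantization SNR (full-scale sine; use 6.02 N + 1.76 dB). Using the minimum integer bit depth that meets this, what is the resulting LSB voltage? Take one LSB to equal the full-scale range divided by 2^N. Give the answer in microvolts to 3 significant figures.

Range is 5.5 V.
Required N = ⌈(89.7 − 1.76)/6.02⌉ = ⌈14.608⌉ = 15.
LSB = 5.5 V ÷ 2^15 = 5.5/32768 V = 168 µV.

168 µV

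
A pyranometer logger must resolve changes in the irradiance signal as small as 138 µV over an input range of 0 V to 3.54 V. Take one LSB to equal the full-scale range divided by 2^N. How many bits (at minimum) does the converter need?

V_FS = 3.54 V.
3.54 V / 138 µV = 25650. Since 2^14 = 16384 and 2^15 = 32768, N = 15.

15 bits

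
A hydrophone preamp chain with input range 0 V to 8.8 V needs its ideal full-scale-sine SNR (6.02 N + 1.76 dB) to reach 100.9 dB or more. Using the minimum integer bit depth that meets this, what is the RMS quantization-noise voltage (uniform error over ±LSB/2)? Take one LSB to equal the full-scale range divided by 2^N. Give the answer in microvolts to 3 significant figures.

19.4 µV

Range is 8.8 V.
Required N = ⌈(100.9 − 1.76)/6.02⌉ = ⌈16.468⌉ = 17.
Step size = 8.8/131072 V = 67.139 µV.
V_rms = LSB/√12 = 19.4 µV.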